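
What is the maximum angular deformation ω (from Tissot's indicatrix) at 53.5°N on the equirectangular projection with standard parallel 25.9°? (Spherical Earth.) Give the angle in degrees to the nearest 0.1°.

23.5°

In the equirectangular projection with standard parallel φ₀ = 25.9° (x = Rλ cos φ₀, y = Rφ), meridians are true-scale (h = 1) and the parallel scale is k = cos φ₀ / cos φ.
At 53.5°: h = 1.000, k = 1.512; principal scales a = 1.512, b = 1.000.
sin(ω/2) = (a − b)/(a + b) = 0.5123/2.512 = 0.2039, so ω = 2 arcsin(0.2039) ≈ 23.5°.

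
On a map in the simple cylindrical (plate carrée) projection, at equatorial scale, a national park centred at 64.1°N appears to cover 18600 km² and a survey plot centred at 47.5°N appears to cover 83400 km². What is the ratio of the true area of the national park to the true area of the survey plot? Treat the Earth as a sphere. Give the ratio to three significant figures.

0.144

On the plate carrée, areal scale = h·k = 1 × sec φ, so true area = apparent × cos φ.
True area of national park: 18600 × cos(64.1°) = 18600 × 0.4368 = 8125 km².
True area of survey plot: 83400 × cos(47.5°) = 83400 × 0.6756 = 56340 km².
Ratio = 8125 / 56340 ≈ 0.144.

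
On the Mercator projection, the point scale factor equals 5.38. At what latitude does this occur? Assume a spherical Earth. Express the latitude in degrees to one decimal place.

Mercator scale is k = sec φ = 1/cos φ.
1/cos φ = 5.38  ⇒  cos φ = 0.1859  ⇒  φ = arccos(0.1859) ≈ 79.3°.

79.3°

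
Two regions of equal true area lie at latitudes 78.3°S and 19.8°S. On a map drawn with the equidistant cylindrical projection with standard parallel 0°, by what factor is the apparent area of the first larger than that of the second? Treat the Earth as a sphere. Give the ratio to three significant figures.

For the equirectangular projection with φ₀ = 0 (plate carrée), h = 1 along meridians and k = sec φ along parallels.
Areal scale at 78.3°: h·k = 1.000 × 4.931 = 4.931.
Areal scale at 19.8°: h·k = 1.000 × 1.063 = 1.063.
Ratio = 4.931/1.063 ≈ 4.64.

4.64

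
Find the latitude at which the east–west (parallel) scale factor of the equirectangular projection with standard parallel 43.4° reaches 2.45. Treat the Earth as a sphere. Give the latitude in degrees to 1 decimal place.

In the equirectangular projection with standard parallel φ₀ = 43.4° (x = Rλ cos φ₀, y = Rφ), meridians are true-scale (h = 1) and the parallel scale is k = cos φ₀ / cos φ.
k = cos φ₀ / cos φ = 2.45  ⇒  cos φ = cos 43.4° / 2.45 = 0.2966.
φ = arccos(0.2966) ≈ 72.7°.

72.7°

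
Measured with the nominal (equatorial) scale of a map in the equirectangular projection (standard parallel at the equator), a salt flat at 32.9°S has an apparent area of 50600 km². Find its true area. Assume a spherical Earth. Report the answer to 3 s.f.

Plate carrée maps x = Rλ, y = Rφ. The meridian scale is h = 1 and the parallel scale is k = 1/cos φ = sec φ.
Areal scale = h·k = 1 × sec φ; at 32.9°, h = 1.000, k = 1.191, so h·k = 1.191.
True area = apparent / (areal scale) = 50600 / 1.191 ≈ 42500 km².

42500 km²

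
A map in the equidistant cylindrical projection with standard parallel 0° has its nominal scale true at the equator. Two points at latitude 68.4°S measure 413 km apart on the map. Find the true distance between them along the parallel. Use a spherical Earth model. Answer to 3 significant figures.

152 km

Plate carrée maps x = Rλ, y = Rφ. The meridian scale is h = 1 and the parallel scale is k = 1/cos φ = sec φ.
Along the parallel at 68.4°, map distances are exaggerated by k = sec 68.4° = 2.716.
True distance = 413 / 2.716 = 413 × cos 68.4° ≈ 152 km.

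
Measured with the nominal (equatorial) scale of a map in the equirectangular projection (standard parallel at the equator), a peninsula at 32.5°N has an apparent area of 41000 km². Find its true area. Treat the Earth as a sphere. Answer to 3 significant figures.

Plate carrée maps x = Rλ, y = Rφ. The meridian scale is h = 1 and the parallel scale is k = 1/cos φ = sec φ.
Areal scale = h·k = 1 × sec φ; at 32.5°, h = 1.000, k = 1.186, so h·k = 1.186.
True area = apparent / (areal scale) = 41000 / 1.186 ≈ 34600 km².

34600 km²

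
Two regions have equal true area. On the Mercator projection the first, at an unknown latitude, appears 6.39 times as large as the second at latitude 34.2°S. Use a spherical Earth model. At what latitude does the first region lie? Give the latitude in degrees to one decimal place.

Mercator areal scale is sec²φ, so apparent-area ratio = sec²φ₁ / sec²φ₂ = cos²φ₂ / cos²φ₁.
cos²φ₂ / cos²φ₁ = 6.39  ⇒  cos φ₁ = cos 34.2° / √6.39 = 0.8271/2.528 = 0.3272.
φ₁ = arccos(0.3272) ≈ 70.9°.

70.9°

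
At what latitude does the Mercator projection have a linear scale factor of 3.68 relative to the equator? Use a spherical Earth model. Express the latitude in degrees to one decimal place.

74.2°

Mercator scale is k = sec φ = 1/cos φ.
1/cos φ = 3.68  ⇒  cos φ = 0.2717  ⇒  φ = arccos(0.2717) ≈ 74.2°.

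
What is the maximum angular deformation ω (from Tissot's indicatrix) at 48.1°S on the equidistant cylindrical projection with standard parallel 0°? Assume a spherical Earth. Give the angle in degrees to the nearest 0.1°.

23.0°

Plate carrée maps x = Rλ, y = Rφ. The meridian scale is h = 1 and the parallel scale is k = 1/cos φ = sec φ.
At 48.1°: h = 1.000, k = 1.497; principal scales a = 1.497, b = 1.000.
sin(ω/2) = (a − b)/(a + b) = 0.4974/2.497 = 0.1992, so ω = 2 arcsin(0.1992) ≈ 23.0°.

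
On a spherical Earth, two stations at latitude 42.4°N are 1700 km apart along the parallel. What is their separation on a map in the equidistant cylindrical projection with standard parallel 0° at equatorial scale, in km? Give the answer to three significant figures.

Plate carrée maps x = Rλ, y = Rφ. The meridian scale is h = 1 and the parallel scale is k = 1/cos φ = sec φ.
Along the parallel, k = sec 42.4° = 1/0.7385 = 1.354.
Map distance = 1700 × 1.354 ≈ 2300 km.

2300 km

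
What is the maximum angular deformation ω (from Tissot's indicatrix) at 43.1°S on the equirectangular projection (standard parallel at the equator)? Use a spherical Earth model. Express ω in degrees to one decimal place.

17.9°

Plate carrée maps x = Rλ, y = Rφ. The meridian scale is h = 1 and the parallel scale is k = 1/cos φ = sec φ.
At 43.1°: h = 1.000, k = 1.370; principal scales a = 1.370, b = 1.000.
sin(ω/2) = (a − b)/(a + b) = 0.3696/2.370 = 0.1560, so ω = 2 arcsin(0.1560) ≈ 17.9°.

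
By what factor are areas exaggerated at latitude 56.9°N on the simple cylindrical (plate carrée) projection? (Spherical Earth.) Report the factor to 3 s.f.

1.83

Plate carrée maps x = Rλ, y = Rφ. The meridian scale is h = 1 and the parallel scale is k = 1/cos φ = sec φ.
Areal scale = h·k = 1 × sec φ; at 56.9°, h = 1.000, k = 1.831, so h·k = 1.831.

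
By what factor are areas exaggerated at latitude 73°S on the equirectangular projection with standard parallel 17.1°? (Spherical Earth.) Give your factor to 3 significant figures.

With standard parallel φ₀ = 17.1°, the equirectangular projection gives x = Rλ cos φ₀, y = Rφ, so h = 1 and k = cos 17.1° / cos φ.
Areal scale = h·k = 1 × cos φ₀ / cos φ; at 73°, h = 1.000, k = 3.269, so h·k = 3.269.

3.27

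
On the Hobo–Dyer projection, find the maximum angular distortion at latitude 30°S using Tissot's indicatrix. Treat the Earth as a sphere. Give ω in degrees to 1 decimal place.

Hobo–Dyer is a cylindrical equal-area projection with standard parallels at ±37.5°. A cylindrical equal-area projection with standard parallel φ₀ has meridian scale h = cos φ / cos φ₀ and parallel scale k = cos φ₀ / cos φ (so areas are preserved, h·k = 1).
At 30°: h = 1.092, k = 0.9161; principal scales a = 1.092, b = 0.9161.
sin(ω/2) = (a − b)/(a + b) = 0.1755/2.008 = 0.08742, so ω = 2 arcsin(0.08742) ≈ 10.0°.

10.0°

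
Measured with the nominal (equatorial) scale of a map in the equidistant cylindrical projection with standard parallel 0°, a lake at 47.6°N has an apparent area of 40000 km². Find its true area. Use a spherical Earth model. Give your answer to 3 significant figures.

27000 km²

For the equirectangular projection with φ₀ = 0 (plate carrée), h = 1 along meridians and k = sec φ along parallels.
Areal scale = h·k = 1 × sec φ; at 47.6°, h = 1.000, k = 1.483, so h·k = 1.483.
True area = apparent / (areal scale) = 40000 / 1.483 ≈ 27000 km².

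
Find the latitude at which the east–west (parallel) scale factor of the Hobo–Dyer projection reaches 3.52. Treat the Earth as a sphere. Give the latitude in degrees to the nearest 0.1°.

77.0°

The Hobo–Dyer projection is cylindrical equal-area with φ₀ = 37.5°. For cylindrical equal-area with standard parallel φ₀, h = cos φ / cos φ₀ and k = cos φ₀ / cos φ, so h·k = 1.
k = cos φ₀ / cos φ = 3.52  ⇒  cos φ = cos 37.5° / 3.52 = 0.2254.
φ = arccos(0.2254) ≈ 77.0°.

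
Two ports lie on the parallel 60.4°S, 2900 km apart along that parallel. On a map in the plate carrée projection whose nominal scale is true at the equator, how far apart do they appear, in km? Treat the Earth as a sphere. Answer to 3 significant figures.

In the plate carrée (x = Rλ, y = Rφ), meridians are true-scale (h = 1) and parallels are stretched by k = sec φ.
Along the parallel, k = sec 60.4° = 1/0.4939 = 2.025.
Map distance = 2900 × 2.025 ≈ 5870 km.

5870 km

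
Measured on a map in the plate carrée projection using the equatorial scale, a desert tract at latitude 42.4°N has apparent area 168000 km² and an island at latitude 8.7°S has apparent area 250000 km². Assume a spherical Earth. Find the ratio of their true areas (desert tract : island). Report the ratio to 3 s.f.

0.502

On the plate carrée, areal scale = h·k = 1 × sec φ, so true area = apparent × cos φ.
True area of desert tract: 168000 × cos(42.4°) = 168000 × 0.7385 = 124100 km².
True area of island: 250000 × cos(8.7°) = 250000 × 0.9885 = 247100 km².
Ratio = 124100 / 247100 ≈ 0.502.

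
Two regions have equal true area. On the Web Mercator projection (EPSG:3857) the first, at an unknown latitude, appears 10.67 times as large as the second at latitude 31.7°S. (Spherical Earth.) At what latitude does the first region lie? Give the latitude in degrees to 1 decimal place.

74.9°

Mercator areal scale is sec²φ, so apparent-area ratio = sec²φ₁ / sec²φ₂ = cos²φ₂ / cos²φ₁.
cos²φ₂ / cos²φ₁ = 10.67  ⇒  cos φ₁ = cos 31.7° / √10.67 = 0.8508/3.266 = 0.2605.
φ₁ = arccos(0.2605) ≈ 74.9°.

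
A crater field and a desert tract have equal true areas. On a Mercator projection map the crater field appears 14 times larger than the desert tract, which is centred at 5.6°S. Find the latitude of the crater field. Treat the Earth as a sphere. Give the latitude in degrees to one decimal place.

74.6°

On Mercator, (apparent₁)/(apparent₂) = sec²φ₁ / sec²φ₂ when true areas are equal.
cos²φ₂ / cos²φ₁ = 14  ⇒  cos φ₁ = cos 5.6° / √14 = 0.9952/3.742 = 0.2660.
φ₁ = arccos(0.2660) ≈ 74.6°.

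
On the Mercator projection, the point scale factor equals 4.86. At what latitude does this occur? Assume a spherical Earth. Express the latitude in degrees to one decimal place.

78.1°

Mercator scale is k = sec φ = 1/cos φ.
1/cos φ = 4.86  ⇒  cos φ = 0.2058  ⇒  φ = arccos(0.2058) ≈ 78.1°.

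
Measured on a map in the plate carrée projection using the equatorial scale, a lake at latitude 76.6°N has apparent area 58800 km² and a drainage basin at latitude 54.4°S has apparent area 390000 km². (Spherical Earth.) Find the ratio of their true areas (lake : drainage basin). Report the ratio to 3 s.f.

Plate carrée has h = 1 and k = sec φ, giving areal scale sec φ; true area = (apparent area) · cos φ.
True area of lake: 58800 × cos(76.6°) = 58800 × 0.2317 = 13630 km².
True area of drainage basin: 390000 × cos(54.4°) = 390000 × 0.5821 = 227000 km².
Ratio = 13630 / 227000 ≈ 0.0600.

0.0600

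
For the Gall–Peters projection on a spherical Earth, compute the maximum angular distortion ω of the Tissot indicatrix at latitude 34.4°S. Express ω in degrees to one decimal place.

17.6°

Gall–Peters is a cylindrical equal-area projection with standard parallels at ±45°. A cylindrical equal-area projection with standard parallel φ₀ has meridian scale h = cos φ / cos φ₀ and parallel scale k = cos φ₀ / cos φ (so areas are preserved, h·k = 1).
At 34.4°: h = 1.167, k = 0.8570; principal scales a = 1.167, b = 0.8570.
sin(ω/2) = (a − b)/(a + b) = 0.3099/2.024 = 0.1531, so ω = 2 arcsin(0.1531) ≈ 17.6°.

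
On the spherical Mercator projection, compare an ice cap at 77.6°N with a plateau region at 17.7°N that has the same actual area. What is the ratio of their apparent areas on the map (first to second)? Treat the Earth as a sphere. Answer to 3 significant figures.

19.7

On Mercator, area is exaggerated by sec²φ = 1/cos²φ.
At 77.6°: sec²(77.6°) = 1/0.2147² = 21.69.
At 17.7°: sec²(17.7°) = 1/0.9527² = 1.102.
Ratio = 21.69/1.102 = cos²(17.7°)/cos²(77.6°) ≈ 19.7.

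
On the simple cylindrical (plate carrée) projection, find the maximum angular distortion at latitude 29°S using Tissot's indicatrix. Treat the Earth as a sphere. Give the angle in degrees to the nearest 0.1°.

7.7°

In the plate carrée (x = Rλ, y = Rφ), meridians are true-scale (h = 1) and parallels are stretched by k = sec φ.
At 29°: h = 1.000, k = 1.143; principal scales a = 1.143, b = 1.000.
sin(ω/2) = (a − b)/(a + b) = 0.1434/2.143 = 0.06688, so ω = 2 arcsin(0.06688) ≈ 7.7°.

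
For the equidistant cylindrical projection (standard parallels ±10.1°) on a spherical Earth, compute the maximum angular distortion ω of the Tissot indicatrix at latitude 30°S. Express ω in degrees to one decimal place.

7.3°

The equidistant cylindrical projection with φ₀ = 10.1° has h = 1 (meridians true) and k = cos φ₀ / cos φ along parallels.
At 30°: h = 1.000, k = 1.137; principal scales a = 1.137, b = 1.000.
sin(ω/2) = (a − b)/(a + b) = 0.1368/2.137 = 0.06402, so ω = 2 arcsin(0.06402) ≈ 7.3°.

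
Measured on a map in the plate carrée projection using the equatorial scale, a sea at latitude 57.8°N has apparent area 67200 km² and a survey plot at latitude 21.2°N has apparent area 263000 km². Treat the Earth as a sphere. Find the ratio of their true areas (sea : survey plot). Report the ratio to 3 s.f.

On the plate carrée, areal scale = h·k = 1 × sec φ, so true area = apparent × cos φ.
True area of sea: 67200 × cos(57.8°) = 67200 × 0.5329 = 35810 km².
True area of survey plot: 263000 × cos(21.2°) = 263000 × 0.9323 = 245200 km².
Ratio = 35810 / 245200 ≈ 0.146.

0.146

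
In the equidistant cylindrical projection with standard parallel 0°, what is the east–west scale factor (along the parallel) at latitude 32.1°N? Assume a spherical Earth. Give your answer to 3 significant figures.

In the plate carrée (x = Rλ, y = Rφ), meridians are true-scale (h = 1) and parallels are stretched by k = sec φ.
k = 1/cos 32.1° = 1/0.8471 = 1.180.

1.18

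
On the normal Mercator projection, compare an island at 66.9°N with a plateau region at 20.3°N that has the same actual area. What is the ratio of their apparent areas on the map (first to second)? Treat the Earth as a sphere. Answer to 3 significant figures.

On Mercator, area is exaggerated by sec²φ = 1/cos²φ.
At 66.9°: sec²(66.9°) = 1/0.3923² = 6.497.
At 20.3°: sec²(20.3°) = 1/0.9379² = 1.137.
Ratio = 6.497/1.137 = cos²(20.3°)/cos²(66.9°) ≈ 5.71.

5.71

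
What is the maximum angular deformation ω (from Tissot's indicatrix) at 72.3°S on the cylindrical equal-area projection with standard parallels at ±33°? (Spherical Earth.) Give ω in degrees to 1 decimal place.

Cylindrical equal-area (φ₀ = 33°): h = cos φ / cos 33° along meridians, k = cos 33° / cos φ along parallels; h·k = 1.
At 72.3°: h = 0.3625, k = 2.758; principal scales a = 2.758, b = 0.3625.
sin(ω/2) = (a − b)/(a + b) = 2.396/3.121 = 0.7677, so ω = 2 arcsin(0.7677) ≈ 100.3°.

100.3°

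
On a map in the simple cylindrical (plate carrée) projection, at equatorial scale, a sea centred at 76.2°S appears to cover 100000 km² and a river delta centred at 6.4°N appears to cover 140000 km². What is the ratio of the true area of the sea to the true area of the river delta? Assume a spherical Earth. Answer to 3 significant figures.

0.171

Plate carrée has h = 1 and k = sec φ, giving areal scale sec φ; true area = (apparent area) · cos φ.
True area of sea: 100000 × cos(76.2°) = 100000 × 0.2385 = 23850 km².
True area of river delta: 140000 × cos(6.4°) = 140000 × 0.9938 = 139100 km².
Ratio = 23850 / 139100 ≈ 0.171.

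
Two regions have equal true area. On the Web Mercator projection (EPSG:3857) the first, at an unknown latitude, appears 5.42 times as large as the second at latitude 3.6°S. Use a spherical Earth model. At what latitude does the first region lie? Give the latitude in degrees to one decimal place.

64.6°

On Mercator, (apparent₁)/(apparent₂) = sec²φ₁ / sec²φ₂ when true areas are equal.
cos²φ₂ / cos²φ₁ = 5.42  ⇒  cos φ₁ = cos 3.6° / √5.42 = 0.9980/2.328 = 0.4287.
φ₁ = arccos(0.4287) ≈ 64.6°.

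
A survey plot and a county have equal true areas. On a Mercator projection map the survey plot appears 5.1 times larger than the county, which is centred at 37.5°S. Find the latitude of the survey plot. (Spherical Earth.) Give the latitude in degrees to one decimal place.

69.4°

On Mercator, (apparent₁)/(apparent₂) = sec²φ₁ / sec²φ₂ when true areas are equal.
cos²φ₂ / cos²φ₁ = 5.1  ⇒  cos φ₁ = cos 37.5° / √5.1 = 0.7934/2.258 = 0.3513.
φ₁ = arccos(0.3513) ≈ 69.4°.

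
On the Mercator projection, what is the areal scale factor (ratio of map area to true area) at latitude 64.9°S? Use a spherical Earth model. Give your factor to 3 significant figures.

Mercator is conformal, so the point scale is isotropic: h = k = sec φ = 1/cos φ.
Areal scale = k² = sec²φ = 1/cos²(64.9°) = 1/0.4242² = 5.557.

5.56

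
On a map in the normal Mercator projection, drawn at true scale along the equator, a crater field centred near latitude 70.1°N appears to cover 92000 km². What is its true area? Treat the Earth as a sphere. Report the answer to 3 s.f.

For Mercator, h = k = sec φ (a conformal cylindrical projection has a single point scale, 1/cos φ).
Areal scale = k² = sec²φ = 1/cos²(70.1°) = 1/0.3404² = 8.631.
True area = apparent / (areal scale) = 92000 / 8.631 ≈ 10700 km².

10700 km²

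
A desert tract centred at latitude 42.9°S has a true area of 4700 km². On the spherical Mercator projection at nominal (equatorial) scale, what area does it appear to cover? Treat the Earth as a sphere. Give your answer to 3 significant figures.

8760 km²

Mercator is conformal, so the point scale is isotropic: h = k = sec φ = 1/cos φ.
Areal scale = k² = sec²φ = 1/cos²(42.9°) = 1/0.7325² = 1.864.
Apparent area = 4700 × 1.864 ≈ 8760 km².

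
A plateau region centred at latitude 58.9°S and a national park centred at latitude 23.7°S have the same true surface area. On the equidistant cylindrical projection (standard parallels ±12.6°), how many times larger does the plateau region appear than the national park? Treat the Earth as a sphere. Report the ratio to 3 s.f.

In the equirectangular projection with standard parallel φ₀ = 12.6° (x = Rλ cos φ₀, y = Rφ), meridians are true-scale (h = 1) and the parallel scale is k = cos φ₀ / cos φ.
Areal scale at 58.9°: h·k = 1.000 × 1.889 = 1.889.
Areal scale at 23.7°: h·k = 1.000 × 1.066 = 1.066.
Ratio = 1.889/1.066 ≈ 1.77.

1.77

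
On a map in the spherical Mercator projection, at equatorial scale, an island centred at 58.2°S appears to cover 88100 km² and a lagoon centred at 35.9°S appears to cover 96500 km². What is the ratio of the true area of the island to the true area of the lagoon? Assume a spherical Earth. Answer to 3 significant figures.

Mercator's areal exaggeration is sec²φ; hence true area = (apparent area) · cos²φ.
True area of island: 88100 × cos²(58.2°) = 88100 × 0.2777 = 24460 km².
True area of lagoon: 96500 × cos²(35.9°) = 96500 × 0.6562 = 63320 km².
Ratio = 24460 / 63320 ≈ 0.386.

0.386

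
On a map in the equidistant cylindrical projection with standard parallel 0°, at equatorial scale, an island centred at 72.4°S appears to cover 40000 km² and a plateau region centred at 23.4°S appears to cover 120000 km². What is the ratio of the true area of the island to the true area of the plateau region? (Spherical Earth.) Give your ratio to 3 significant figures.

0.110

On the plate carrée, areal scale = h·k = 1 × sec φ, so true area = apparent × cos φ.
True area of island: 40000 × cos(72.4°) = 40000 × 0.3024 = 12090 km².
True area of plateau region: 120000 × cos(23.4°) = 120000 × 0.9178 = 110100 km².
Ratio = 12090 / 110100 ≈ 0.110.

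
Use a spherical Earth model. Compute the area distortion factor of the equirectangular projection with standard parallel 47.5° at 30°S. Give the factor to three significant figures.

0.780

In the equirectangular projection with standard parallel φ₀ = 47.5° (x = Rλ cos φ₀, y = Rφ), meridians are true-scale (h = 1) and the parallel scale is k = cos φ₀ / cos φ.
Areal scale = h·k = 1 × cos φ₀ / cos φ; at 30°, h = 1.000, k = 0.7801, so h·k = 0.7801.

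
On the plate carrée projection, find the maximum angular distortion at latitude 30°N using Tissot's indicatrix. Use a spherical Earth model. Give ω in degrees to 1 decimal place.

In the plate carrée (x = Rλ, y = Rφ), meridians are true-scale (h = 1) and parallels are stretched by k = sec φ.
At 30°: h = 1.000, k = 1.155; principal scales a = 1.155, b = 1.000.
sin(ω/2) = (a − b)/(a + b) = 0.1547/2.155 = 0.07180, so ω = 2 arcsin(0.07180) ≈ 8.2°.

8.2°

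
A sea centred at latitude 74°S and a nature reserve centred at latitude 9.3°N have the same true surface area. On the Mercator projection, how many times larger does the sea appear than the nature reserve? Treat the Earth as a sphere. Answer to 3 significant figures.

On Mercator, area is exaggerated by sec²φ = 1/cos²φ.
At 74°: sec²(74°) = 1/0.2756² = 13.16.
At 9.3°: sec²(9.3°) = 1/0.9869² = 1.027.
Ratio = 13.16/1.027 = cos²(9.3°)/cos²(74°) ≈ 12.8.

12.8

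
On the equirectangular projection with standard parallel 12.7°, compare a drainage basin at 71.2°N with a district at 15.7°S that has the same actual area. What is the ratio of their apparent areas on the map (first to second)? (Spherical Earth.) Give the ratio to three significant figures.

The equidistant cylindrical projection with φ₀ = 12.7° has h = 1 (meridians true) and k = cos φ₀ / cos φ along parallels.
Areal scale at 71.2°: h·k = 1.000 × 3.027 = 3.027.
Areal scale at 15.7°: h·k = 1.000 × 1.013 = 1.013.
Ratio = 3.027/1.013 ≈ 2.99.

2.99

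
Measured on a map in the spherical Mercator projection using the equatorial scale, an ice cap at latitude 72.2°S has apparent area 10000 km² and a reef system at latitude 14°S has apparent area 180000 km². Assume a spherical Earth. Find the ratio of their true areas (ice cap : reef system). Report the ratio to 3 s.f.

Since Mercator area scale is 1/cos²φ, the true area equals the apparent area multiplied by cos²φ.
True area of ice cap: 10000 × cos²(72.2°) = 10000 × 0.09345 = 934.5 km².
True area of reef system: 180000 × cos²(14°) = 180000 × 0.9415 = 169500 km².
Ratio = 934.5 / 169500 ≈ 0.00551.

0.00551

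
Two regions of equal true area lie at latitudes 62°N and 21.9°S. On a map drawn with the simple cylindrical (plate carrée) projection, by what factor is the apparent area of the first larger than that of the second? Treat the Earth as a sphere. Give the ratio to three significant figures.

1.98

Plate carrée maps x = Rλ, y = Rφ. The meridian scale is h = 1 and the parallel scale is k = 1/cos φ = sec φ.
Areal scale at 62°: h·k = 1.000 × 2.130 = 2.130.
Areal scale at 21.9°: h·k = 1.000 × 1.078 = 1.078.
Ratio = 2.130/1.078 ≈ 1.98.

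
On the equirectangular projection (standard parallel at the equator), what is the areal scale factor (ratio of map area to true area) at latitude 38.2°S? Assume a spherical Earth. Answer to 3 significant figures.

Plate carrée maps x = Rλ, y = Rφ. The meridian scale is h = 1 and the parallel scale is k = 1/cos φ = sec φ.
Areal scale = h·k = 1 × sec φ; at 38.2°, h = 1.000, k = 1.272, so h·k = 1.272.

1.27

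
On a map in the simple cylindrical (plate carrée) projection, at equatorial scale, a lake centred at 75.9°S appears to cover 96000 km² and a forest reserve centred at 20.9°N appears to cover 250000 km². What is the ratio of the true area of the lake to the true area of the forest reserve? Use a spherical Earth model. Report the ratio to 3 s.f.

On the plate carrée, areal scale = h·k = 1 × sec φ, so true area = apparent × cos φ.
True area of lake: 96000 × cos(75.9°) = 96000 × 0.2436 = 23390 km².
True area of forest reserve: 250000 × cos(20.9°) = 250000 × 0.9342 = 233600 km².
Ratio = 23390 / 233600 ≈ 0.100.

0.100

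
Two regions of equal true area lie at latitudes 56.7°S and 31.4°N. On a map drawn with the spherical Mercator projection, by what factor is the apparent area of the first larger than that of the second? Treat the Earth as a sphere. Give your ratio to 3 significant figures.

2.42

Mercator is conformal with k = sec φ, so areal scale = k² = sec²φ.
At 56.7°: sec²(56.7°) = 1/0.5490² = 3.318.
At 31.4°: sec²(31.4°) = 1/0.8536² = 1.373.
Ratio = 3.318/1.373 = cos²(31.4°)/cos²(56.7°) ≈ 2.42.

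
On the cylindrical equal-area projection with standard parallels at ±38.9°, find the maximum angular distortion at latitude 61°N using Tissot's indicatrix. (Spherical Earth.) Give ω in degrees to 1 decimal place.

52.3°

Cylindrical equal-area (φ₀ = 38.9°): h = cos φ / cos 38.9° along meridians, k = cos 38.9° / cos φ along parallels; h·k = 1.
At 61°: h = 0.6230, k = 1.605; principal scales a = 1.605, b = 0.6230.
sin(ω/2) = (a − b)/(a + b) = 0.9823/2.228 = 0.4408, so ω = 2 arcsin(0.4408) ≈ 52.3°.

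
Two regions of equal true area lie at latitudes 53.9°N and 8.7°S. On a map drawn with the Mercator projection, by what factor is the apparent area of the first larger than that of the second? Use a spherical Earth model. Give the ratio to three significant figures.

Mercator areal scale is sec²φ.
At 53.9°: sec²(53.9°) = 1/0.5892² = 2.881.
At 8.7°: sec²(8.7°) = 1/0.9885² = 1.023.
Ratio = 2.881/1.023 = cos²(8.7°)/cos²(53.9°) ≈ 2.81.

2.81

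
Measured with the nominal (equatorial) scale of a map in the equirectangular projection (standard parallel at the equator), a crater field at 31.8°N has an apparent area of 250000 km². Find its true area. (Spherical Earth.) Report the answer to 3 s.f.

212000 km²

For the equirectangular projection with φ₀ = 0 (plate carrée), h = 1 along meridians and k = sec φ along parallels.
Areal scale = h·k = 1 × sec φ; at 31.8°, h = 1.000, k = 1.177, so h·k = 1.177.
True area = apparent / (areal scale) = 250000 / 1.177 ≈ 212000 km².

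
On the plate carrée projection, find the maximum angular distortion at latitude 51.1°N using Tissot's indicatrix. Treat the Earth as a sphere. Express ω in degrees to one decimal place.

For the equirectangular projection with φ₀ = 0 (plate carrée), h = 1 along meridians and k = sec φ along parallels.
At 51.1°: h = 1.000, k = 1.592; principal scales a = 1.592, b = 1.000.
sin(ω/2) = (a − b)/(a + b) = 0.5925/2.592 = 0.2285, so ω = 2 arcsin(0.2285) ≈ 26.4°.

26.4°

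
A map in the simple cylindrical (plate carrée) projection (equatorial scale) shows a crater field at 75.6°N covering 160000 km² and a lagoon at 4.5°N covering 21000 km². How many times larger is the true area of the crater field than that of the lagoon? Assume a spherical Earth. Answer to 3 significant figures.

1.90

Plate carrée has h = 1 and k = sec φ, giving areal scale sec φ; true area = (apparent area) · cos φ.
True area of crater field: 160000 × cos(75.6°) = 160000 × 0.2487 = 39790 km².
True area of lagoon: 21000 × cos(4.5°) = 21000 × 0.9969 = 20940 km².
Ratio = 39790 / 20940 ≈ 1.90.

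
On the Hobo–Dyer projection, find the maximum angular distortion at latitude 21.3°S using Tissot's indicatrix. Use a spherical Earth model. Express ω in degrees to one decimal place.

The Hobo–Dyer projection is cylindrical equal-area with φ₀ = 37.5°. A cylindrical equal-area projection with standard parallel φ₀ has meridian scale h = cos φ / cos φ₀ and parallel scale k = cos φ₀ / cos φ (so areas are preserved, h·k = 1).
At 21.3°: h = 1.174, k = 0.8515; principal scales a = 1.174, b = 0.8515.
sin(ω/2) = (a − b)/(a + b) = 0.3229/2.026 = 0.1594, so ω = 2 arcsin(0.1594) ≈ 18.3°.

18.3°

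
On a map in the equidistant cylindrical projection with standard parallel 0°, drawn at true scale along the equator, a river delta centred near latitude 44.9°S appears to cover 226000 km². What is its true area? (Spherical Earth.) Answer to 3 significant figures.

160000 km²

Plate carrée maps x = Rλ, y = Rφ. The meridian scale is h = 1 and the parallel scale is k = 1/cos φ = sec φ.
Areal scale = h·k = 1 × sec φ; at 44.9°, h = 1.000, k = 1.412, so h·k = 1.412.
True area = apparent / (areal scale) = 226000 / 1.412 ≈ 160000 km².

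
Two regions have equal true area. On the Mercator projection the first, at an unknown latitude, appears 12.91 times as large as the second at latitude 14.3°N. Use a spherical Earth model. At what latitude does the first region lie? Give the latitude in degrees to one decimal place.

74.4°

For equal true areas on Mercator, apparent areas scale as sec²φ, so the ratio is cos²φ₂ / cos²φ₁.
cos²φ₂ / cos²φ₁ = 12.91  ⇒  cos φ₁ = cos 14.3° / √12.91 = 0.9690/3.593 = 0.2697.
φ₁ = arccos(0.2697) ≈ 74.4°.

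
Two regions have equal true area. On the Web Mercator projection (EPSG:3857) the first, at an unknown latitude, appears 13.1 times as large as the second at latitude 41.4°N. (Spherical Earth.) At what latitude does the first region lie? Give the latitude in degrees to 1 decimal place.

For equal true areas on Mercator, apparent areas scale as sec²φ, so the ratio is cos²φ₂ / cos²φ₁.
cos²φ₂ / cos²φ₁ = 13.1  ⇒  cos φ₁ = cos 41.4° / √13.1 = 0.7501/3.619 = 0.2072.
φ₁ = arccos(0.2072) ≈ 78.0°.

78.0°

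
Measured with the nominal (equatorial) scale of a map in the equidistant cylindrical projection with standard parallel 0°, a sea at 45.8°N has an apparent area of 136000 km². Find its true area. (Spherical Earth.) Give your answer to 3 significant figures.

In the plate carrée (x = Rλ, y = Rφ), meridians are true-scale (h = 1) and parallels are stretched by k = sec φ.
Areal scale = h·k = 1 × sec φ; at 45.8°, h = 1.000, k = 1.434, so h·k = 1.434.
True area = apparent / (areal scale) = 136000 / 1.434 ≈ 94800 km².

94800 km²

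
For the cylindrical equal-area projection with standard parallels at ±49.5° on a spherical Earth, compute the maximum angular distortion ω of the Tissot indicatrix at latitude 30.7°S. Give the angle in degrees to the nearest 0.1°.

A cylindrical equal-area projection with standard parallel φ₀ has meridian scale h = cos φ / cos φ₀ and parallel scale k = cos φ₀ / cos φ (so areas are preserved, h·k = 1).
At 30.7°: h = 1.324, k = 0.7553; principal scales a = 1.324, b = 0.7553.
sin(ω/2) = (a − b)/(a + b) = 0.5687/2.079 = 0.2735, so ω = 2 arcsin(0.2735) ≈ 31.7°.

31.7°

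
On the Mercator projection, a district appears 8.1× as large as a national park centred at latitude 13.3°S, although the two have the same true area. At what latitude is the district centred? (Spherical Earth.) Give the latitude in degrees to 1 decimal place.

70.0°

For equal true areas on Mercator, apparent areas scale as sec²φ, so the ratio is cos²φ₂ / cos²φ₁.
cos²φ₂ / cos²φ₁ = 8.1  ⇒  cos φ₁ = cos 13.3° / √8.1 = 0.9732/2.846 = 0.3419.
φ₁ = arccos(0.3419) ≈ 70.0°.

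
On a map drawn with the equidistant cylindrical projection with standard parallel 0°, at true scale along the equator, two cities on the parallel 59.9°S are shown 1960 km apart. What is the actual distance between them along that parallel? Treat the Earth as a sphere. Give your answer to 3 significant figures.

In the plate carrée (x = Rλ, y = Rφ), meridians are true-scale (h = 1) and parallels are stretched by k = sec φ.
Along the parallel at 59.9°, map distances are exaggerated by k = sec 59.9° = 1.994.
True distance = 1960 / 1.994 = 1960 × cos 59.9° ≈ 983 km.

983 km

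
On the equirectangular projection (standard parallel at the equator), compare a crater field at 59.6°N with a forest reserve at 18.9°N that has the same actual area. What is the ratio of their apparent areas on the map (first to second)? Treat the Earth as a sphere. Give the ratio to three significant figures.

Plate carrée maps x = Rλ, y = Rφ. The meridian scale is h = 1 and the parallel scale is k = 1/cos φ = sec φ.
Areal scale at 59.6°: h·k = 1.000 × 1.976 = 1.976.
Areal scale at 18.9°: h·k = 1.000 × 1.057 = 1.057.
Ratio = 1.976/1.057 ≈ 1.87.

1.87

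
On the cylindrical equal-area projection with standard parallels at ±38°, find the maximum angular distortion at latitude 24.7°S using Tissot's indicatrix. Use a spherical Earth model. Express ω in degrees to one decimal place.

16.3°

A cylindrical equal-area projection with standard parallel φ₀ has meridian scale h = cos φ / cos φ₀ and parallel scale k = cos φ₀ / cos φ (so areas are preserved, h·k = 1).
At 24.7°: h = 1.153, k = 0.8674; principal scales a = 1.153, b = 0.8674.
sin(ω/2) = (a − b)/(a + b) = 0.2855/2.020 = 0.1413, so ω = 2 arcsin(0.1413) ≈ 16.3°.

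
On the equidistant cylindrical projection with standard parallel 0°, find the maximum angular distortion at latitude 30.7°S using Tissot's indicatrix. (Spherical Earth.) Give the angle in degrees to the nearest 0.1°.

8.6°

Plate carrée maps x = Rλ, y = Rφ. The meridian scale is h = 1 and the parallel scale is k = 1/cos φ = sec φ.
At 30.7°: h = 1.000, k = 1.163; principal scales a = 1.163, b = 1.000.
sin(ω/2) = (a − b)/(a + b) = 0.1630/2.163 = 0.07535, so ω = 2 arcsin(0.07535) ≈ 8.6°.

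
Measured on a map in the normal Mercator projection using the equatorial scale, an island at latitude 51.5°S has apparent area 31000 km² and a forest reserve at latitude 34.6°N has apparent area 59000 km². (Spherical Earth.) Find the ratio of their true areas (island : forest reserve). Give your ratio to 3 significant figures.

Mercator's areal exaggeration is sec²φ; hence true area = (apparent area) · cos²φ.
True area of island: 31000 × cos²(51.5°) = 31000 × 0.3875 = 12010 km².
True area of forest reserve: 59000 × cos²(34.6°) = 59000 × 0.6776 = 39980 km².
Ratio = 12010 / 39980 ≈ 0.301.

0.301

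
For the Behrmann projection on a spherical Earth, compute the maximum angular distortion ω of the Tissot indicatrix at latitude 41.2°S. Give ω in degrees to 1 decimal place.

The Behrmann projection is cylindrical equal-area with φ₀ = 30°. A cylindrical equal-area projection with standard parallel φ₀ has meridian scale h = cos φ / cos φ₀ and parallel scale k = cos φ₀ / cos φ (so areas are preserved, h·k = 1).
At 41.2°: h = 0.8688, k = 1.151; principal scales a = 1.151, b = 0.8688.
sin(ω/2) = (a − b)/(a + b) = 0.2822/2.020 = 0.1397, so ω = 2 arcsin(0.1397) ≈ 16.1°.

16.1°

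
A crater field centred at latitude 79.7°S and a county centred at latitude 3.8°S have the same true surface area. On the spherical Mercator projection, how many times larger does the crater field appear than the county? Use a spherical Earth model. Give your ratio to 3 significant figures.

31.1

Mercator is conformal with k = sec φ, so areal scale = k² = sec²φ.
At 79.7°: sec²(79.7°) = 1/0.1788² = 31.28.
At 3.8°: sec²(3.8°) = 1/0.9978² = 1.004.
Ratio = 31.28/1.004 = cos²(3.8°)/cos²(79.7°) ≈ 31.1.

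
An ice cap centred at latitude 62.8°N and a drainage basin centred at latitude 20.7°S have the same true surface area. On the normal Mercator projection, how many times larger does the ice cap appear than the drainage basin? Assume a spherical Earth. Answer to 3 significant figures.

Mercator is conformal with k = sec φ, so areal scale = k² = sec²φ.
At 62.8°: sec²(62.8°) = 1/0.4571² = 4.786.
At 20.7°: sec²(20.7°) = 1/0.9354² = 1.143.
Ratio = 4.786/1.143 = cos²(20.7°)/cos²(62.8°) ≈ 4.19.

4.19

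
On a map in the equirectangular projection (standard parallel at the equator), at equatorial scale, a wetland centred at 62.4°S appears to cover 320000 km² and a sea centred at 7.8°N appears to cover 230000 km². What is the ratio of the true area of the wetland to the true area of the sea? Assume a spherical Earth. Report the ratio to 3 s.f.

0.651

On the plate carrée, areal scale = h·k = 1 × sec φ, so true area = apparent × cos φ.
True area of wetland: 320000 × cos(62.4°) = 320000 × 0.4633 = 148300 km².
True area of sea: 230000 × cos(7.8°) = 230000 × 0.9907 = 227900 km².
Ratio = 148300 / 227900 ≈ 0.651.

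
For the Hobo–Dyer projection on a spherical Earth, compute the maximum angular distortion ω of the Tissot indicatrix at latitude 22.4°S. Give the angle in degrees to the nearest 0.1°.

17.5°

The Hobo–Dyer projection is cylindrical equal-area with φ₀ = 37.5°. Cylindrical equal-area (φ₀ = 37.5°): h = cos φ / cos 37.5° along meridians, k = cos 37.5° / cos φ along parallels; h·k = 1.
At 22.4°: h = 1.165, k = 0.8581; principal scales a = 1.165, b = 0.8581.
sin(ω/2) = (a − b)/(a + b) = 0.3073/2.023 = 0.1519, so ω = 2 arcsin(0.1519) ≈ 17.5°.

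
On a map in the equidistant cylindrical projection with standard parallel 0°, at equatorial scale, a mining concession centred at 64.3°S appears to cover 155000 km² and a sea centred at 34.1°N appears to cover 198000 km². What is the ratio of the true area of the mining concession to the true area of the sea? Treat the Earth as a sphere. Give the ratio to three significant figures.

0.410

On the plate carrée, areal scale = h·k = 1 × sec φ, so true area = apparent × cos φ.
True area of mining concession: 155000 × cos(64.3°) = 155000 × 0.4337 = 67220 km².
True area of sea: 198000 × cos(34.1°) = 198000 × 0.8281 = 164000 km².
Ratio = 67220 / 164000 ≈ 0.410.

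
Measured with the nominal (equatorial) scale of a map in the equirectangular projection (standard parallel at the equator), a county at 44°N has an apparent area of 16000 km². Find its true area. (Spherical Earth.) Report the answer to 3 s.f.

Plate carrée maps x = Rλ, y = Rφ. The meridian scale is h = 1 and the parallel scale is k = 1/cos φ = sec φ.
Areal scale = h·k = 1 × sec φ; at 44°, h = 1.000, k = 1.390, so h·k = 1.390.
True area = apparent / (areal scale) = 16000 / 1.390 ≈ 11500 km².

11500 km²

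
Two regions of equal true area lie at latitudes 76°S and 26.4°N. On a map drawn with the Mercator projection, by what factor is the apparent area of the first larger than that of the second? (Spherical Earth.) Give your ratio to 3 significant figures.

Mercator is conformal with k = sec φ, so areal scale = k² = sec²φ.
At 76°: sec²(76°) = 1/0.2419² = 17.09.
At 26.4°: sec²(26.4°) = 1/0.8957² = 1.246.
Ratio = 17.09/1.246 = cos²(26.4°)/cos²(76°) ≈ 13.7.

13.7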